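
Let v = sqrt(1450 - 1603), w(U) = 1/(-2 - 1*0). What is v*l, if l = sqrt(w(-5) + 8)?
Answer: 3*I*sqrt(510)/2 ≈ 33.875*I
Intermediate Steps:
w(U) = -1/2 (w(U) = 1/(-2 + 0) = 1/(-2) = -1/2)
v = 3*I*sqrt(17) (v = sqrt(-153) = 3*I*sqrt(17) ≈ 12.369*I)
l = sqrt(30)/2 (l = sqrt(-1/2 + 8) = sqrt(15/2) = sqrt(30)/2 ≈ 2.7386)
v*l = (3*I*sqrt(17))*(sqrt(30)/2) = 3*I*sqrt(510)/2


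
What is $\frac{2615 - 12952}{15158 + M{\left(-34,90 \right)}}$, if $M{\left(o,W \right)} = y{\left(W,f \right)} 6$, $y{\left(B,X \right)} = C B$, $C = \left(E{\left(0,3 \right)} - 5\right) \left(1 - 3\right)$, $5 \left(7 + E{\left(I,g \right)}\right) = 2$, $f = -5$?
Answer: $- \frac{10337}{27686} \approx -0.37337$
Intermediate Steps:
$E{\left(I,g \right)} = - \frac{33}{5}$ ($E{\left(I,g \right)} = -7 + \frac{1}{5} \cdot 2 = -7 + \frac{2}{5} = - \frac{33}{5}$)
$C = \frac{116}{5}$ ($C = \left(- \frac{33}{5} - 5\right) \left(1 - 3\right) = \left(- \frac{58}{5}\right) \left(-2\right) = \frac{116}{5} \approx 23.2$)
$y{\left(B,X \right)} = \frac{116 B}{5}$
$M{\left(o,W \right)} = \frac{696 W}{5}$ ($M{\left(o,W \right)} = \frac{116 W}{5} \cdot 6 = \frac{696 W}{5}$)
$\frac{2615 - 12952}{15158 + M{\left(-34,90 \right)}} = \frac{2615 - 12952}{15158 + \frac{696}{5} \cdot 90} = - \frac{10337}{15158 + 12528} = - \frac{10337}{27686}$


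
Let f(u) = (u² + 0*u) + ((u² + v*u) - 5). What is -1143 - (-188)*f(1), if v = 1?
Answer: -1519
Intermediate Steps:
f(u) = -5 + u + 2*u² (f(u) = (u² + 0*u) + ((u² + 1*u) - 5) = (u² + 0) + ((u² + u) - 5) = u² + ((u + u²) - 5) = u² + (-5 + u + u²) = -5 + u + 2*u²)
-1143 - (-188)*f(1) = -1143 - (-188)*(-5 + 1 + 2*1²) = -1143 - (-188)*(-5 + 1 + 2*1) = -1143 - (-188)*(-5 + 1 + 2) = -1143 - (-188)*(-2) = -1143 - 1*376 = -1143 - 376 = -1519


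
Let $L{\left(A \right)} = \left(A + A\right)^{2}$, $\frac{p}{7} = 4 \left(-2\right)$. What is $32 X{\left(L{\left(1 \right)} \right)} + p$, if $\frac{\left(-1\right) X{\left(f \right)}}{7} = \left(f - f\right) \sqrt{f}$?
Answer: $-56$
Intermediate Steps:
$p = -56$ ($p = 7 \cdot 4 \left(-2\right) = 7 \left(-8\right) = -56$)
$L{\left(A \right)} = 4 A^{2}$ ($L{\left(A \right)} = \left(2 A\right)^{2} = 4 A^{2}$)
$X{\left(f \right)} = 0$ ($X{\left(f \right)} = - 7 \left(f - f\right) \sqrt{f} = - 7 \cdot 0 \sqrt{f} = \left(-7\right) 0 = 0$)
$32 X{\left(L{\left(1 \right)} \right)} + p = 32 \cdot 0 - 56 = 0 - 56 = -56$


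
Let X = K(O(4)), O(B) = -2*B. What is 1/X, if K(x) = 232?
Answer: 1/232 ≈ 0.0043103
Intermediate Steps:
X = 232
1/X = 1/232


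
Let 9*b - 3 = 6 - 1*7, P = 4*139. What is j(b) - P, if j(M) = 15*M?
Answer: -1658/3 ≈ -552.67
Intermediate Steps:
P = 556
b = 2/9 (b = 1/3 + (6 - 1*7)/9 = 1/3 + (6 - 7)/9 = 1/3 + (1/9)*(-1) = 1/3 - 1/9 = 2/9 ≈ 0.22222)
j(b) - P = 15*(2/9) - 1*556 = 10/3 - 556 = -1658/3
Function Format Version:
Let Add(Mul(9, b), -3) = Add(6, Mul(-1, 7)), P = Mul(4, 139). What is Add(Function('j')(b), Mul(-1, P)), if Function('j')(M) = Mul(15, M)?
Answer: Rational(-1658, 3) ≈ -552.67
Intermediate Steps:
P = 556
b = Rational(2, 9) (b = Add(Rational(1, 3), Mul(Rational(1, 9), Add(6, Mul(-1, 7)))) = Add(Rational(1, 3), Mul(Rational(1, 9), Add(6, -7))) = Add(Rational(1, 3), Mul(Rational(1, 9), -1)) = Add(Rational(1, 3), Rational(-1, 9)) = Rational(2, 9) ≈ 0.22222)
Add(Function('j')(b), Mul(-1, P)) = Add(Mul(15, Rational(2, 9)), Mul(-1, 556)) = Add(Rational(10, 3), -556) = Rational(-1658, 3)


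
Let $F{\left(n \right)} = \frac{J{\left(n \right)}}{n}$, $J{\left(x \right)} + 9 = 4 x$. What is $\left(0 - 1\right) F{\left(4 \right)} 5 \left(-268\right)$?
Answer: $2345$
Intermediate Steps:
$J{\left(x \right)} = -9 + 4 x$
$F{\left(n \right)} = \frac{-9 + 4 n}{n}$
$\left(0 - 1\right) F{\left(4 \right)} 5 \left(-268\right) = \left(0 - 1\right) \left(4 - \frac{9}{4}\right) 5 \left(-268\right) = - (4 - \frac{9}{4}) 5 \left(-268\right) = \left(-1\right) \frac{7}{4} \cdot 5 \left(-268\right) = \left(- \frac{7}{4}\right) 5 \left(-268\right) = \left(- \frac{35}{4}\right) \left(-268\right) = 2345$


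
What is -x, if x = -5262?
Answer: 5262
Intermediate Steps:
-x = -1*(-5262) = 5262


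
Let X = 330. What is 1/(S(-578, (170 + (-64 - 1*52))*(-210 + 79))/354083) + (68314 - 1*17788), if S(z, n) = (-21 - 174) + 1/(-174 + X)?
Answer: 1481713446/30419 ≈ 48710.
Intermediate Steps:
S(z, n) = -30419/156 (S(z, n) = (-21 - 174) + 1/(-174 + 330) = -195 + 1/156 = -30419/156)
1/(S(-578, (170 + (-64 - 1*52))*(-210 + 79))/354083) + (68314 - 1*17788) = 1/(-30419/156/354083) + (68314 - 1*17788) = 1/(-30419/156*1/354083) + (68314 - 17788) = 1/(-30419/55236948) + 50526 = -55236948/30419 + 50526 = 1481713446/30419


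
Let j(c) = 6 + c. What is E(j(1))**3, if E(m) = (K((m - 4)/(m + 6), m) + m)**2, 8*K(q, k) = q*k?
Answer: 176559425164683001/1265319018496 ≈ 1.3954e+5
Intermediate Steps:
K(q, k) = k*q/8 (K(q, k) = (q*k)/8 = (k*q)/8 = k*q/8)
E(m) = (m + m*(-4 + m)/(8*(6 + m)))**2 (E(m) = (m*((m - 4)/(m + 6))/8 + m)**2 = (m*((-4 + m)/(6 + m))/8 + m)**2 = (m*(-4 + m)/(8*(6 + m)) + m)**2 = (m + m*(-4 + m)/(8*(6 + m)))**2)
E(j(1))**3 = ((6 + 1)**2*(44 + 9*(6 + 1))**2/(64*(6 + (6 + 1))**2))**3 = ((1/64)*7**2*(44 + 9*7)**2/(6 + 7)**2)**3 = ((1/64)*49*(44 + 63)**2/13**2)**3 = ((1/64)*49*(1/169)*107**2)**3 = ((1/64)*49*(1/169)*11449)**3 = (561001/10816)**3 = 176559425164683001/1265319018496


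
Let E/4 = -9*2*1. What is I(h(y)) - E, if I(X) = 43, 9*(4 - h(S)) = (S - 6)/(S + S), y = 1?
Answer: 115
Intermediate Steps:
h(S) = 4 - (-6 + S)/(18*S) (h(S) = 4 - (S - 6)/(9*(S + S)) = 4 - (-6 + S)/(9*(2*S)) = 4 - (-6 + S)*1/(2*S)/9 = 4 - (-6 + S)/(18*S))
E = -72 (E = 4*(-9*2*1) = 4*(-18*1) = 4*(-18) = -72)
I(h(y)) - E = 43 - 1*(-72) = 43 + 72 = 115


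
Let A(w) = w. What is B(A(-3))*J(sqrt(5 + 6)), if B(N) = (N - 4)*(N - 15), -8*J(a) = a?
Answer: -63*sqrt(11)/4 ≈ -52.237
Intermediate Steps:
J(a) = -a/8
B(N) = (-15 + N)*(-4 + N) (B(N) = (-4 + N)*(-15 + N) = (-15 + N)*(-4 + N))
B(A(-3))*J(sqrt(5 + 6)) = (60 + (-3)**2 - 19*(-3))*(-sqrt(5 + 6)/8) = (60 + 9 + 57)*(-sqrt(11)/8) = 126*(-sqrt(11)/8) = -63*sqrt(11)/4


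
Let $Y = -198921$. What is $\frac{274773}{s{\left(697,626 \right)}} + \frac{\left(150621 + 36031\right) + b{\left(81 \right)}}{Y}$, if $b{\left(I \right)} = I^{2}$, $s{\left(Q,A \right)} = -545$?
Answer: $- \frac{54763421018}{108411945} \approx -505.14$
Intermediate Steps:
$\frac{274773}{s{\left(697,626 \right)}} + \frac{\left(150621 + 36031\right) + b{\left(81 \right)}}{Y} = \frac{274773}{-545} + \frac{\left(150621 + 36031\right) + 81^{2}}{-198921} = 274773 \left(- \frac{1}{545}\right) + \left(186652 + 6561\right) \left(- \frac{1}{198921}\right) = - \frac{274773}{545} + 193213 \left(- \frac{1}{198921}\right) = - \frac{274773}{545} - \frac{193213}{198921} = - \frac{54763421018}{108411945}$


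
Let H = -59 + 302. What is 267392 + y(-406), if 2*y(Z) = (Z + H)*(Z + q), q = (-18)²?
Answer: 274075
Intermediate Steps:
q = 324
H = 243
y(Z) = (243 + Z)*(324 + Z)/2 (y(Z) = ((Z + 243)*(Z + 324))/2 = ((243 + Z)*(324 + Z))/2 = (243 + Z)*(324 + Z)/2)
267392 + y(-406) = 267392 + (39366 + (½)*(-406)² + (567/2)*(-406)) = 267392 + (39366 + (½)*164836 - 115101) = 267392 + (39366 + 82418 - 115101) = 267392 + 6683 = 274075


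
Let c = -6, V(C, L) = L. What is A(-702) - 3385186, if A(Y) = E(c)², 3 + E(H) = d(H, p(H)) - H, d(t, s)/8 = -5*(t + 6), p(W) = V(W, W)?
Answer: -3385177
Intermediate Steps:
p(W) = W
d(t, s) = -240 - 40*t (d(t, s) = 8*(-5*(t + 6)) = 8*(-5*(6 + t)) = 8*(-30 - 5*t) = -240 - 40*t)
E(H) = -243 - 41*H (E(H) = -3 + ((-240 - 40*H) - H) = -3 + (-240 - 41*H) = -243 - 41*H)
A(Y) = 9 (A(Y) = (-243 - 41*(-6))² = (-243 + 246)² = 3² = 9)
A(-702) - 3385186 = 9 - 3385186 = -3385177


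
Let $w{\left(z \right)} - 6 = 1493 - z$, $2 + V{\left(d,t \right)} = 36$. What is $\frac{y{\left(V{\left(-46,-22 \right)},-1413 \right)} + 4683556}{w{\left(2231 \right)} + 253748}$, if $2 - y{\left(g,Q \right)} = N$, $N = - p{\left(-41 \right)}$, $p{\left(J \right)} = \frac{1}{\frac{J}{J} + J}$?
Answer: $\frac{187342319}{10120640} \approx 18.511$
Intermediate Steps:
$V{\left(d,t \right)} = 34$ ($V{\left(d,t \right)} = -2 + 36 = 34$)
$p{\left(J \right)} = \frac{1}{1 + J}$
$w{\left(z \right)} = 1499 - z$ ($w{\left(z \right)} = 6 - \left(-1493 + z\right) = 1499 - z$)
$N = \frac{1}{40}$ ($N = - \frac{1}{1 - 41} = - \frac{1}{-40} = \left(-1\right) \left(- \frac{1}{40}\right) = \frac{1}{40} \approx 0.025$)
$y{\left(g,Q \right)} = \frac{79}{40}$ ($y{\left(g,Q \right)} = 2 - \frac{1}{40} = \frac{79}{40}$)
$\frac{y{\left(V{\left(-46,-22 \right)},-1413 \right)} + 4683556}{w{\left(2231 \right)} + 253748} = \frac{\frac{79}{40} + 4683556}{\left(1499 - 2231\right) + 253748} = \frac{187342319}{40 \left(\left(1499 - 2231\right) + 253748\right)} = \frac{187342319}{40 \left(-732 + 253748\right)} = \frac{187342319}{40 \cdot 253016} = \frac{187342319}{40} \cdot \frac{1}{253016} = \frac{187342319}{10120640}$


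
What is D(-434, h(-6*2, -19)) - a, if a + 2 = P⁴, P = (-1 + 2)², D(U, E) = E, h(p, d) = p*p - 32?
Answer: 113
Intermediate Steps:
h(p, d) = -32 + p² (h(p, d) = p² - 32 = -32 + p²)
P = 1 (P = 1² = 1)
a = -1 (a = -2 + 1⁴ = -2 + 1 = -1)
D(-434, h(-6*2, -19)) - a = (-32 + (-6*2)²) - 1*(-1) = (-32 + (-12)²) + 1 = (-32 + 144) + 1 = 112 + 1 = 113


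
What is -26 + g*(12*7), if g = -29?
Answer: -2462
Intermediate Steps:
-26 + g*(12*7) = -26 - 348*7 = -26 - 29*84 = -26 - 2436 = -2462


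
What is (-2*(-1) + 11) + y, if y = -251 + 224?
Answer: -14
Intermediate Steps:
y = -27
(-2*(-1) + 11) + y = (-2*(-1) + 11) - 27 = (2 + 11) - 27 = 13 - 27 = -14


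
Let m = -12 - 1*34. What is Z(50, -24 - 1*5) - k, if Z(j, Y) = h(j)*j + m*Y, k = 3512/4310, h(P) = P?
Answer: 8260514/2155 ≈ 3833.2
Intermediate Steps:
m = -46 (m = -12 - 34 = -46)
k = 1756/2155 (k = 3512*(1/4310) = 1756/2155 ≈ 0.81485)
Z(j, Y) = j² - 46*Y (Z(j, Y) = j*j - 46*Y = j² - 46*Y)
Z(50, -24 - 1*5) - k = (50² - 46*(-24 - 1*5)) - 1*1756/2155 = (2500 - 46*(-24 - 5)) - 1756/2155 = (2500 - 46*(-29)) - 1756/2155 = (2500 + 1334) - 1756/2155 = 3834 - 1756/2155 = 8260514/2155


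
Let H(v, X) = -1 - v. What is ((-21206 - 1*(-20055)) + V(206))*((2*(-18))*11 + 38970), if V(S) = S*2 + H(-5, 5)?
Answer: -28351890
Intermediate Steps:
V(S) = 4 + 2*S (V(S) = S*2 + (-1 - 1*(-5)) = 2*S + (-1 + 5) = 2*S + 4 = 4 + 2*S)
((-21206 - 1*(-20055)) + V(206))*((2*(-18))*11 + 38970) = ((-21206 - 1*(-20055)) + (4 + 2*206))*((2*(-18))*11 + 38970) = ((-21206 + 20055) + (4 + 412))*(-36*11 + 38970) = (-1151 + 416)*(-396 + 38970) = -735*38574 = -28351890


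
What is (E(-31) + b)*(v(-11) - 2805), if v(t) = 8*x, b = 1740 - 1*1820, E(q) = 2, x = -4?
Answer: 221286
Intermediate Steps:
b = -80 (b = 1740 - 1820 = -80)
v(t) = -32 (v(t) = 8*(-4) = -32)
(E(-31) + b)*(v(-11) - 2805) = (2 - 80)*(-32 - 2805) = -78*(-2837) = 221286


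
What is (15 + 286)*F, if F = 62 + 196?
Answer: 77658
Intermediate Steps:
F = 258
(15 + 286)*F = (15 + 286)*258 = 301*258 = 77658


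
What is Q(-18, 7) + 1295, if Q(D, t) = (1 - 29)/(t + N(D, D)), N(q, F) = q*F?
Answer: 428617/331 ≈ 1294.9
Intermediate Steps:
N(q, F) = F*q
Q(D, t) = -28/(t + D²) (Q(D, t) = (1 - 29)/(t + D*D) = -28/(t + D²))
Q(-18, 7) + 1295 = -28/(7 + (-18)²) + 1295 = -28/(7 + 324) + 1295 = -28/331 + 1295 = 428617/331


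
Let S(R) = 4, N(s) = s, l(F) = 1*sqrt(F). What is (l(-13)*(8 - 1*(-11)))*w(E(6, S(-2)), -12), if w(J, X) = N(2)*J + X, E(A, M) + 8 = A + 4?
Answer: -152*I*sqrt(13) ≈ -548.04*I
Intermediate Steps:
l(F) = sqrt(F)
E(A, M) = -4 + A (E(A, M) = -8 + (A + 4) = -8 + (4 + A) = -4 + A)
w(J, X) = X + 2*J (w(J, X) = 2*J + X = X + 2*J)
(l(-13)*(8 - 1*(-11)))*w(E(6, S(-2)), -12) = (sqrt(-13)*(8 - 1*(-11)))*(-12 + 2*(-4 + 6)) = ((I*sqrt(13))*(8 + 11))*(-12 + 2*2) = ((I*sqrt(13))*19)*(-12 + 4) = (19*I*sqrt(13))*(-8) = -152*I*sqrt(13)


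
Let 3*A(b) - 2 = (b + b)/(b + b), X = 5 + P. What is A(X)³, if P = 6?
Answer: 1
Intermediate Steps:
X = 11 (X = 5 + 6 = 11)
A(b) = 1 (A(b) = ⅔ + ((b + b)/(b + b))/3 = ⅔ + ((2*b)/((2*b)))/3 = ⅔ + ((1/(2*b))*(2*b))/3 = ⅔ + (⅓)*1 = ⅔ + ⅓ = 1)
A(X)³ = 1³ = 1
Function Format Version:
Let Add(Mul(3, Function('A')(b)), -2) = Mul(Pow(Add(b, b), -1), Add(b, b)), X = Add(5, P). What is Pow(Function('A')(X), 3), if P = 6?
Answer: 1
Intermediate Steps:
X = 11 (X = Add(5, 6) = 11)
Function('A')(b) = 1 (Function('A')(b) = Add(Rational(2, 3), Mul(Rational(1, 3), Mul(Pow(Add(b, b), -1), Add(b, b)))) = Add(Rational(2, 3), Mul(Rational(1, 3), Mul(Pow(Mul(2, b), -1), Mul(2, b)))) = Add(Rational(2, 3), Mul(Rational(1, 3), Mul(Mul(Rational(1, 2), Pow(b, -1)), Mul(2, b)))) = Add(Rational(2, 3), Mul(Rational(1, 3), 1)) = Add(Rational(2, 3), Rational(1, 3)) = 1)
Pow(Function('A')(X), 3) = Pow(1, 3) = 1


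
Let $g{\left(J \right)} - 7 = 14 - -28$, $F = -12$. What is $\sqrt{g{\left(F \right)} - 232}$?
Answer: $i \sqrt{183} \approx 13.528 i$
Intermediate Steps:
$g{\left(J \right)} = 49$ ($g{\left(J \right)} = 7 + \left(14 - -28\right) = 7 + \left(14 + 28\right) = 7 + 42 = 49$)
$\sqrt{g{\left(F \right)} - 232} = \sqrt{49 - 232} = \sqrt{-183} = i \sqrt{183}$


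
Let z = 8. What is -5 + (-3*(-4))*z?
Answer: 91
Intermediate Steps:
-5 + (-3*(-4))*z = -5 - 3*(-4)*8 = -5 + 12*8 = -5 + 96 = 91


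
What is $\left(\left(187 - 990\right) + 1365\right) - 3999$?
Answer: $-3437$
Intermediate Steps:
$\left(\left(187 - 990\right) + 1365\right) - 3999 = \left(-803 + 1365\right) - 3999 = 562 - 3999 = -3437$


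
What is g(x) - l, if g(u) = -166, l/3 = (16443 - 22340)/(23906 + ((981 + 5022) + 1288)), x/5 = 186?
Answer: -1720337/10399 ≈ -165.43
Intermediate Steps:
x = 930 (x = 5*186 = 930)
l = -5897/10399 (l = 3*((16443 - 22340)/(23906 + ((981 + 5022) + 1288))) = 3*(-5897/(23906 + (6003 + 1288))) = 3*(-5897/(23906 + 7291)) = 3*(-5897/31197) = -5897/10399 ≈ -0.56707)
g(x) - l = -166 - 1*(-5897/10399) = -166 + 5897/10399 = -1720337/10399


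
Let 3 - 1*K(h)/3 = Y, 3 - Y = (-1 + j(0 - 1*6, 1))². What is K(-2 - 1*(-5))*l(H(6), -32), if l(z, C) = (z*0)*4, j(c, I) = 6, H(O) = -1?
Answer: 0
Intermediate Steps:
l(z, C) = 0 (l(z, C) = 0*4 = 0)
Y = -22 (Y = 3 - (-1 + 6)² = 3 - 1*5² = 3 - 1*25 = 3 - 25 = -22)
K(h) = 75 (K(h) = 9 - 3*(-22) = 9 + 66 = 75)
K(-2 - 1*(-5))*l(H(6), -32) = 75*0 = 0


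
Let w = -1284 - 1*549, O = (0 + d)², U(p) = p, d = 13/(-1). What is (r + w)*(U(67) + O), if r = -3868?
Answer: -1345436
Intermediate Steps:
d = -13 (d = 13*(-1) = -13)
O = 169 (O = (0 - 13)² = (-13)² = 169)
w = -1833 (w = -1284 - 549 = -1833)
(r + w)*(U(67) + O) = (-3868 - 1833)*(67 + 169) = -5701*236 = -1345436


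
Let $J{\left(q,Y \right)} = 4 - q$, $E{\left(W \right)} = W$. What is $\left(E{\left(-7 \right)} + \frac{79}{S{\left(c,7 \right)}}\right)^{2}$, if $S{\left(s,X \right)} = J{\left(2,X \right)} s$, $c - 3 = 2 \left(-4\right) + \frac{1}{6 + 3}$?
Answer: $\frac{1760929}{7744} \approx 227.39$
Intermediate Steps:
$c = - \frac{44}{9}$ ($c = 3 + \left(2 \left(-4\right) + \frac{1}{6 + 3}\right) = 3 - \left(8 - \frac{1}{9}\right) = 3 + \left(-8 + \frac{1}{9}\right) = 3 - \frac{71}{9} = - \frac{44}{9} \approx -4.8889$)
$S{\left(s,X \right)} = 2 s$ ($S{\left(s,X \right)} = \left(4 - 2\right) s = 2 s$)
$\left(E{\left(-7 \right)} + \frac{79}{S{\left(c,7 \right)}}\right)^{2} = \left(-7 + \frac{79}{2 \left(- \frac{44}{9}\right)}\right)^{2} = \left(-7 + \frac{79}{- \frac{88}{9}}\right)^{2} = \left(-7 + 79 \left(- \frac{9}{88}\right)\right)^{2} = \left(-7 - \frac{711}{88}\right)^{2} = \left(- \frac{1327}{88}\right)^{2} = \frac{1760929}{7744}$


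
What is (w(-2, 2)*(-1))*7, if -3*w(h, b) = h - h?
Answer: 0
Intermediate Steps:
w(h, b) = 0 (w(h, b) = -(h - h)/3 = -⅓*0 = 0)
(w(-2, 2)*(-1))*7 = (0*(-1))*7 = 0*7 = 0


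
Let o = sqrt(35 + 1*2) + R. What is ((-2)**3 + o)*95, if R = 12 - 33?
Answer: -2755 + 95*sqrt(37) ≈ -2177.1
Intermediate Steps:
R = -21
o = -21 + sqrt(37) (o = sqrt(35 + 1*2) - 21 = sqrt(35 + 2) - 21 = sqrt(37) - 21 = -21 + sqrt(37) ≈ -14.917)
((-2)**3 + o)*95 = ((-2)**3 + (-21 + sqrt(37)))*95 = (-8 + (-21 + sqrt(37)))*95 = (-29 + sqrt(37))*95 = -2755 + 95*sqrt(37)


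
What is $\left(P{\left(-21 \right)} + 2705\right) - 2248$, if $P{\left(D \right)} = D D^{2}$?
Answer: $-8804$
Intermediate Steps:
$P{\left(D \right)} = D^{3}$
$\left(P{\left(-21 \right)} + 2705\right) - 2248 = \left(\left(-21\right)^{3} + 2705\right) - 2248 = \left(-9261 + 2705\right) - 2248 = -6556 - 2248 = -8804$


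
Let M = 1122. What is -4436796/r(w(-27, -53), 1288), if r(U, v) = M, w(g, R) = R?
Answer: -43498/11 ≈ -3954.4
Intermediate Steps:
r(U, v) = 1122
-4436796/r(w(-27, -53), 1288) = -4436796/1122 = -4436796*1/1122 = -43498/11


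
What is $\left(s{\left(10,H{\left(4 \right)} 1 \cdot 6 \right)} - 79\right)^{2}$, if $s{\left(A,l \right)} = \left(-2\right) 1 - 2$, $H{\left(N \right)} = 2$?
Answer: $6889$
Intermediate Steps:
$s{\left(A,l \right)} = -4$ ($s{\left(A,l \right)} = -2 - 2 = -4$)
$\left(s{\left(10,H{\left(4 \right)} 1 \cdot 6 \right)} - 79\right)^{2} = \left(-4 - 79\right)^{2} = \left(-83\right)^{2} = 6889$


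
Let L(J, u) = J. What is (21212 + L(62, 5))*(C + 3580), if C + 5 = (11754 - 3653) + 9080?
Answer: 441563144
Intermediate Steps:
C = 17176 (C = -5 + ((11754 - 3653) + 9080) = -5 + (8101 + 9080) = -5 + 17181 = 17176)
(21212 + L(62, 5))*(C + 3580) = (21212 + 62)*(17176 + 3580) = 21274*20756 = 441563144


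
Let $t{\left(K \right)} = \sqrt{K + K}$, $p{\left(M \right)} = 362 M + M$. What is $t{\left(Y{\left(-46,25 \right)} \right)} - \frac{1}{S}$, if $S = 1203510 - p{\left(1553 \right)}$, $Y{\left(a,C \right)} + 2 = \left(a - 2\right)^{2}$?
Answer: $- \frac{1}{639771} + 2 \sqrt{1151} \approx 67.853$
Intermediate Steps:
$p{\left(M \right)} = 363 M$
$Y{\left(a,C \right)} = -2 + \left(-2 + a\right)^{2}$ ($Y{\left(a,C \right)} = -2 + \left(a - 2\right)^{2} = -2 + \left(-2 + a\right)^{2}$)
$t{\left(K \right)} = \sqrt{2} \sqrt{K}$ ($t{\left(K \right)} = \sqrt{2 K} = \sqrt{2} \sqrt{K}$)
$S = 639771$ ($S = 1203510 - 363 \cdot 1553 = 1203510 - 563739 = 639771$)
$t{\left(Y{\left(-46,25 \right)} \right)} - \frac{1}{S} = \sqrt{2} \sqrt{-2 + \left(-2 - 46\right)^{2}} - \frac{1}{639771} = \sqrt{2} \sqrt{-2 + \left(-48\right)^{2}} - \frac{1}{639771} = \sqrt{2} \sqrt{-2 + 2304} - \frac{1}{639771} = \sqrt{2} \sqrt{2302} - \frac{1}{639771} = 2 \sqrt{1151} - \frac{1}{639771} = - \frac{1}{639771} + 2 \sqrt{1151}$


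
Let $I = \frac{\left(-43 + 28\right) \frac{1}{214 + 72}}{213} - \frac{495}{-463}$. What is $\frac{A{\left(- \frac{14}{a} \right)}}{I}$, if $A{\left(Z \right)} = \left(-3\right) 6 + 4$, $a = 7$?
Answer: $- \frac{131623492}{10049155} \approx -13.098$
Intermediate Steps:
$A{\left(Z \right)} = -14$ ($A{\left(Z \right)} = -18 + 4 = -14$)
$I = \frac{10049155}{9401678}$ ($I = - \frac{15}{286} \cdot \frac{1}{213} - - \frac{495}{463} = \left(-15\right) \frac{1}{286} \cdot \frac{1}{213} + \frac{495}{463} = \left(- \frac{15}{286}\right) \frac{1}{213} + \frac{495}{463} = - \frac{5}{20306} + \frac{495}{463} = \frac{10049155}{9401678} \approx 1.0689$)
$\frac{A{\left(- \frac{14}{a} \right)}}{I} = - \frac{14}{\frac{10049155}{9401678}} = \left(-14\right) \frac{9401678}{10049155} = - \frac{131623492}{10049155}$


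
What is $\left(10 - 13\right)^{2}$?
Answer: $9$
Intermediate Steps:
$\left(10 - 13\right)^{2} = \left(-3\right)^{2} = 9$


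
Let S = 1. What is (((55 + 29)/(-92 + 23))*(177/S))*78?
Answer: -386568/23 ≈ -16807.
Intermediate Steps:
(((55 + 29)/(-92 + 23))*(177/S))*78 = (((55 + 29)/(-92 + 23))*(177/1))*78 = ((84/(-69))*(177*1))*78 = ((84*(-1/69))*177)*78 = -28/23*177*78 = -4956/23*78 = -386568/23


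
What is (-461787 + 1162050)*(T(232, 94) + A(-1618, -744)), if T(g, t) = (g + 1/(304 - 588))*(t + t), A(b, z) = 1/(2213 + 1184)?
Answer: 7366383438834852/241187 ≈ 3.0542e+10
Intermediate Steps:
A(b, z) = 1/3397
T(g, t) = 2*t*(-1/284 + g) (T(g, t) = (g + 1/(-284))*(2*t) = (g - 1/284)*(2*t) = (-1/284 + g)*(2*t) = 2*t*(-1/284 + g))
(-461787 + 1162050)*(T(232, 94) + A(-1618, -744)) = (-461787 + 1162050)*((1/142)*94*(-1 + 284*232) + 1/3397) = 700263*((1/142)*94*(-1 + 65888) + 1/3397) = 700263*((1/142)*94*65887 + 1/3397) = 700263*(3096689/71 + 1/3397) = 700263*(10519452604/241187) = 7366383438834852/241187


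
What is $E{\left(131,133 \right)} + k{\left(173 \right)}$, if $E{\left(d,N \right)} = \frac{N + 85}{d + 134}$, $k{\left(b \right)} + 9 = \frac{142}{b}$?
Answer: $- \frac{337261}{45845} \approx -7.3566$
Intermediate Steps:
$k{\left(b \right)} = -9 + \frac{142}{b}$
$E{\left(d,N \right)} = \frac{85 + N}{134 + d}$
$E{\left(131,133 \right)} + k{\left(173 \right)} = \frac{85 + 133}{134 + 131} - \left(9 - \frac{142}{173}\right) = \frac{1}{265} \cdot 218 + \left(-9 + 142 \cdot \frac{1}{173}\right) = \frac{1}{265} \cdot 218 + \left(-9 + \frac{142}{173}\right) = \frac{218}{265} - \frac{1415}{173} = - \frac{337261}{45845}$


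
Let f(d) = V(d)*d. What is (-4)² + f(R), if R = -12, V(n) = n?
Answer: 160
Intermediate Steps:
f(d) = d² (f(d) = d*d = d²)
(-4)² + f(R) = (-4)² + (-12)² = 16 + 144 = 160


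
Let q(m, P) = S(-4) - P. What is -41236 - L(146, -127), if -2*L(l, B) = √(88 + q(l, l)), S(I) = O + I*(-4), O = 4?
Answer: -41236 + I*√38/2 ≈ -41236.0 + 3.0822*I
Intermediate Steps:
S(I) = 4 - 4*I (S(I) = 4 + I*(-4) = 4 - 4*I)
q(m, P) = 20 - P (q(m, P) = (4 - 4*(-4)) - P = (4 + 16) - P = 20 - P)
L(l, B) = -√(108 - l)/2 (L(l, B) = -√(88 + (20 - l))/2 = -√(108 - l)/2)
-41236 - L(146, -127) = -41236 - (-1)*√(108 - 1*146)/2 = -41236 - (-1)*√(108 - 146)/2 = -41236 - (-1)*√(-38)/2 = -41236 - (-1)*I*√38/2 = -41236 + I*√38/2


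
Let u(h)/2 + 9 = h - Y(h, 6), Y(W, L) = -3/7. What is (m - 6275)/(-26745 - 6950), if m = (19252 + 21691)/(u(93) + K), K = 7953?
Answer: 356465974/1915661835 ≈ 0.18608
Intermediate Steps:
Y(W, L) = -3/7 (Y(W, L) = -3*1/7 = -3/7)
u(h) = -120/7 + 2*h (u(h) = -18 + 2*(h - 1*(-3/7)) = -18 + 2*(h + 3/7) = -18 + 2*(3/7 + h) = -18 + (6/7 + 2*h) = -120/7 + 2*h)
m = 286601/56853 (m = (19252 + 21691)/((-120/7 + 2*93) + 7953) = 40943/((-120/7 + 186) + 7953) = 40943/(1182/7 + 7953) = 40943/(56853/7) = 40943*(7/56853) = 286601/56853 ≈ 5.0411)
(m - 6275)/(-26745 - 6950) = (286601/56853 - 6275)/(-26745 - 6950) = -356465974/56853/(-33695) = -356465974/56853*(-1/33695) = 356465974/1915661835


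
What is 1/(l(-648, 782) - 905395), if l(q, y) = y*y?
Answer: -1/293871 ≈ -3.4029e-6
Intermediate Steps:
l(q, y) = y²
1/(l(-648, 782) - 905395) = 1/(782² - 905395) = 1/(611524 - 905395) = 1/(-293871) = -1/293871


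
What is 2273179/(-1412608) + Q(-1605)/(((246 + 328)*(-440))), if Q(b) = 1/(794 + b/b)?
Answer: -28526293847713/17726923737600 ≈ -1.6092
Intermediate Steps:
Q(b) = 1/795 (Q(b) = 1/(794 + 1) = 1/795)
2273179/(-1412608) + Q(-1605)/(((246 + 328)*(-440))) = 2273179/(-1412608) + 1/(795*(((246 + 328)*(-440)))) = 2273179*(-1/1412608) + 1/(795*((574*(-440)))) = -2273179/1412608 + (1/795)/(-252560) = -2273179/1412608 + (1/795)*(-1/252560) = -2273179/1412608 - 1/200785200 = -28526293847713/17726923737600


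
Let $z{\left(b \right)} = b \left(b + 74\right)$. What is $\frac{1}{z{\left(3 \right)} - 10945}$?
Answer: $- \frac{1}{10714} \approx -9.3336 \cdot 10^{-5}$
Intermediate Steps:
$z{\left(b \right)} = b \left(74 + b\right)$
$\frac{1}{z{\left(3 \right)} - 10945} = \frac{1}{3 \left(74 + 3\right) - 10945} = \frac{1}{3 \cdot 77 - 10945} = \frac{1}{231 - 10945} = \frac{1}{-10714} = - \frac{1}{10714}$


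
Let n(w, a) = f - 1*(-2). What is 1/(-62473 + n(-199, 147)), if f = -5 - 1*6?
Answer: -1/62482 ≈ -1.6005e-5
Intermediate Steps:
f = -11 (f = -5 - 6 = -11)
n(w, a) = -9 (n(w, a) = -11 - 1*(-2) = -11 + 2 = -9)
1/(-62473 + n(-199, 147)) = 1/(-62473 - 9) = 1/(-62482) = -1/62482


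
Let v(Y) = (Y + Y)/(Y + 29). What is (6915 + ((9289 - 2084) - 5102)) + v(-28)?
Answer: 8962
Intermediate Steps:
v(Y) = 2*Y/(29 + Y) (v(Y) = (2*Y)/(29 + Y) = 2*Y/(29 + Y))
(6915 + ((9289 - 2084) - 5102)) + v(-28) = (6915 + ((9289 - 2084) - 5102)) + 2*(-28)/(29 - 28) = (6915 + (7205 - 5102)) + 2*(-28)/1 = (6915 + 2103) + 2*(-28)*1 = 9018 - 56 = 8962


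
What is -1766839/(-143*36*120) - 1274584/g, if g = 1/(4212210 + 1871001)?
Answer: -4789841331680451401/617760 ≈ -7.7536e+12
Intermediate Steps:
g = 1/6083211 ≈ 1.6439e-7
-1766839/(-143*36*120) - 1274584/g = -1766839/(-143*36*120) - 1274584/1/6083211 = -1766839/((-5148*120)) - 1274584*6083211 = -1766839/(-617760) - 7753563409224 = -1766839*(-1/617760) - 7753563409224 = 1766839/617760 - 7753563409224 = -4789841331680451401/617760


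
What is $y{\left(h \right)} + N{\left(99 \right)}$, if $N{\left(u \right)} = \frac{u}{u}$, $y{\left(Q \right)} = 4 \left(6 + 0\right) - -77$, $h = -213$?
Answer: $102$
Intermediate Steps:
$y{\left(Q \right)} = 101$ ($y{\left(Q \right)} = 4 \cdot 6 + 77 = 24 + 77 = 101$)
$N{\left(u \right)} = 1$
$y{\left(h \right)} + N{\left(99 \right)} = 101 + 1 = 102$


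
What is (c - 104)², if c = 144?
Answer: 1600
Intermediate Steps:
(c - 104)² = (144 - 104)² = 40² = 1600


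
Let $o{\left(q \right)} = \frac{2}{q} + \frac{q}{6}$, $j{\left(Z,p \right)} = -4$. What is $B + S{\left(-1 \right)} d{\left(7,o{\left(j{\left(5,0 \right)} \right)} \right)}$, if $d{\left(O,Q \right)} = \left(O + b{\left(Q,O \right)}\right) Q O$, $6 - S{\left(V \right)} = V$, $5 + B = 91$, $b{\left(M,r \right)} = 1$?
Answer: $- \frac{1114}{3} \approx -371.33$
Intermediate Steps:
$B = 86$ ($B = -5 + 91 = 86$)
$o{\left(q \right)} = \frac{2}{q} + \frac{q}{6}$ ($o{\left(q \right)} = \frac{2}{q} + q \frac{1}{6} = \frac{2}{q} + \frac{q}{6}$)
$S{\left(V \right)} = 6 - V$
$d{\left(O,Q \right)} = O Q \left(1 + O\right)$ ($d{\left(O,Q \right)} = \left(O + 1\right) Q O = \left(1 + O\right) O Q = O Q \left(1 + O\right)$)
$B + S{\left(-1 \right)} d{\left(7,o{\left(j{\left(5,0 \right)} \right)} \right)} = 86 + \left(6 - -1\right) 7 \left(\frac{2}{-4} + \frac{1}{6} \left(-4\right)\right) \left(1 + 7\right) = 86 + \left(6 + 1\right) 7 \left(2 \left(- \frac{1}{4}\right) - \frac{2}{3}\right) 8 = 86 + 7 \cdot 7 \left(- \frac{1}{2} - \frac{2}{3}\right) 8 = 86 + 7 \cdot 7 \left(- \frac{7}{6}\right) 8 = 86 + 7 \left(- \frac{196}{3}\right) = 86 - \frac{1372}{3} = - \frac{1114}{3}$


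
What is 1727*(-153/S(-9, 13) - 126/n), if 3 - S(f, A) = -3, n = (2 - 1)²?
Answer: -523281/2 ≈ -2.6164e+5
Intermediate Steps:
n = 1 (n = 1² = 1)
S(f, A) = 6 (S(f, A) = 3 - 1*(-3) = 3 + 3 = 6)
1727*(-153/S(-9, 13) - 126/n) = 1727*(-153/6 - 126/1) = 1727*(-153*⅙ - 126*1) = 1727*(-51/2 - 126) = 1727*(-303/2) = -523281/2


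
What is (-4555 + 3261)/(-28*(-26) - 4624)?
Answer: 647/1948 ≈ 0.33214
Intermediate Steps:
(-4555 + 3261)/(-28*(-26) - 4624) = -1294/(728 - 4624) = -1294/(-3896) = -1294*(-1/3896) = 647/1948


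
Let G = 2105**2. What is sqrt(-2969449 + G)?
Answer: 2*sqrt(365394) ≈ 1209.0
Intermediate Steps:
G = 4431025
sqrt(-2969449 + G) = sqrt(-2969449 + 4431025) = sqrt(1461576) = 2*sqrt(365394)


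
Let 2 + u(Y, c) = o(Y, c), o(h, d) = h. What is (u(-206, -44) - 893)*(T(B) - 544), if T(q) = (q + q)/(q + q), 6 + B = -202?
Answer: 597843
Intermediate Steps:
B = -208 (B = -6 - 202 = -208)
u(Y, c) = -2 + Y
T(q) = 1 (T(q) = (2*q)/((2*q)) = (2*q)*(1/(2*q)) = 1)
(u(-206, -44) - 893)*(T(B) - 544) = ((-2 - 206) - 893)*(1 - 544) = (-208 - 893)*(-543) = -1101*(-543) = 597843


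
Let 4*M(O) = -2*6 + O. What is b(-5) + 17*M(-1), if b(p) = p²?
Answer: -121/4 ≈ -30.250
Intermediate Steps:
M(O) = -3 + O/4 (M(O) = (-2*6 + O)/4 = (-12 + O)/4 = -3 + O/4)
b(-5) + 17*M(-1) = (-5)² + 17*(-3 + (¼)*(-1)) = 25 + 17*(-3 - ¼) = 25 + 17*(-13/4) = 25 - 221/4 = -121/4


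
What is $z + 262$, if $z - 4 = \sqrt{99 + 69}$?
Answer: $266 + 2 \sqrt{42} \approx 278.96$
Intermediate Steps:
$z = 4 + 2 \sqrt{42}$ ($z = 4 + \sqrt{99 + 69} = 4 + \sqrt{168} = 4 + 2 \sqrt{42} \approx 16.961$)
$z + 262 = \left(4 + 2 \sqrt{42}\right) + 262 = 266 + 2 \sqrt{42}$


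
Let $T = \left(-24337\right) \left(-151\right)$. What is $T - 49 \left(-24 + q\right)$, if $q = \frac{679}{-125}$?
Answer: $\frac{459541146}{125} \approx 3.6763 \cdot 10^{6}$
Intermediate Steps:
$T = 3674887$
$q = - \frac{679}{125}$ ($q = 679 \left(- \frac{1}{125}\right) = - \frac{679}{125} \approx -5.432$)
$T - 49 \left(-24 + q\right) = 3674887 - 49 \left(-24 - \frac{679}{125}\right) = 3674887 - 49 \left(- \frac{3679}{125}\right) = 3674887 - - \frac{180271}{125} = 3674887 + \frac{180271}{125} = \frac{459541146}{125}$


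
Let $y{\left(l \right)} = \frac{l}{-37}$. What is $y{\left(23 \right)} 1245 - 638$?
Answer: $- \frac{52241}{37} \approx -1411.9$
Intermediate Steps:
$y{\left(l \right)} = - \frac{l}{37}$ ($y{\left(l \right)} = l \left(- \frac{1}{37}\right) = - \frac{l}{37}$)
$y{\left(23 \right)} 1245 - 638 = \left(- \frac{1}{37}\right) 23 \cdot 1245 - 638 = \left(- \frac{23}{37}\right) 1245 - 638 = - \frac{28635}{37} - 638 = - \frac{52241}{37}$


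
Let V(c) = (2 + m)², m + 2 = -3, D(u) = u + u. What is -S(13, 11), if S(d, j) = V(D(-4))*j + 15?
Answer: -114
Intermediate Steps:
D(u) = 2*u
m = -5 (m = -2 - 3 = -5)
V(c) = 9 (V(c) = (2 - 5)² = (-3)² = 9)
S(d, j) = 15 + 9*j (S(d, j) = 9*j + 15 = 15 + 9*j)
-S(13, 11) = -(15 + 9*11) = -(15 + 99) = -1*114 = -114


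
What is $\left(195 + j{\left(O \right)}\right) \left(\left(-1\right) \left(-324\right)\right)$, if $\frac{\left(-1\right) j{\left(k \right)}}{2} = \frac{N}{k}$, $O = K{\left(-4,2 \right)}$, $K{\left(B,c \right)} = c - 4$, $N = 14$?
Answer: $67716$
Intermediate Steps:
$K{\left(B,c \right)} = -4 + c$
$O = -2$ ($O = -4 + 2 = -2$)
$j{\left(k \right)} = - \frac{28}{k}$ ($j{\left(k \right)} = - 2 \frac{14}{k} = - \frac{28}{k}$)
$\left(195 + j{\left(O \right)}\right) \left(\left(-1\right) \left(-324\right)\right) = \left(195 - \frac{28}{-2}\right) \left(\left(-1\right) \left(-324\right)\right) = \left(195 - -14\right) 324 = \left(195 + 14\right) 324 = 209 \cdot 324 = 67716$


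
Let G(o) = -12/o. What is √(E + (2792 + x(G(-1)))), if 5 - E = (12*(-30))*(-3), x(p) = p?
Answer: √1729 ≈ 41.581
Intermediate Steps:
E = -1075 (E = 5 - 12*(-30)*(-3) = 5 - (-360)*(-3) = 5 - 1*1080 = 5 - 1080 = -1075)
√(E + (2792 + x(G(-1)))) = √(-1075 + (2792 - 12/(-1))) = √(-1075 + (2792 - 12*(-1))) = √(-1075 + (2792 + 12)) = √(-1075 + 2804) = √1729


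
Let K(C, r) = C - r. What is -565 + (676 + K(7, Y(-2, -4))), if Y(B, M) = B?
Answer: 120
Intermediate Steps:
-565 + (676 + K(7, Y(-2, -4))) = -565 + (676 + (7 - 1*(-2))) = -565 + (676 + (7 + 2)) = -565 + (676 + 9) = -565 + 685 = 120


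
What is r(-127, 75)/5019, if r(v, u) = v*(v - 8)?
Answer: 5715/1673 ≈ 3.4160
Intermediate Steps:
r(v, u) = v*(-8 + v)
r(-127, 75)/5019 = -127*(-8 - 127)/5019 = -127*(-135)*(1/5019) = 17145*(1/5019) = 5715/1673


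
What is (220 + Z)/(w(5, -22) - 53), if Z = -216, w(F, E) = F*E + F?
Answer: -2/79 ≈ -0.025316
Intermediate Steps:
w(F, E) = F + E*F (w(F, E) = E*F + F = F + E*F)
(220 + Z)/(w(5, -22) - 53) = (220 - 216)/(5*(1 - 22) - 53) = 4/(5*(-21) - 53) = 4/(-105 - 53) = 4/(-158) = 4*(-1/158) = -2/79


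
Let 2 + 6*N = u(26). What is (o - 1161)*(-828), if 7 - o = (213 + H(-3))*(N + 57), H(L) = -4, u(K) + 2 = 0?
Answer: 10704108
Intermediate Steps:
u(K) = -2 (u(K) = -2 + 0 = -2)
N = -⅔ (N = -⅓ + (⅙)*(-2) = -⅓ - ⅓ = -⅔ ≈ -0.66667)
o = -35300/3 (o = 7 - (213 - 4)*(-⅔ + 57) = 7 - 209*169/3 = 7 - 1*35321/3 = 7 - 35321/3 = -35300/3 ≈ -11767.)
(o - 1161)*(-828) = (-35300/3 - 1161)*(-828) = -38783/3*(-828) = 10704108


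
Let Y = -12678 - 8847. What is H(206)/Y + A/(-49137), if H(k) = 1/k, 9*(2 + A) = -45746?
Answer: 67641332789/653642485650 ≈ 0.10348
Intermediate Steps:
A = -45764/9 (A = -2 + (⅑)*(-45746) = -2 - 45746/9 = -45764/9 ≈ -5084.9)
Y = -21525
H(206)/Y + A/(-49137) = 1/(206*(-21525)) - 45764/9/(-49137) = (1/206)*(-1/21525) - 45764/9*(-1/49137) = -1/4434150 + 45764/442233 = 67641332789/653642485650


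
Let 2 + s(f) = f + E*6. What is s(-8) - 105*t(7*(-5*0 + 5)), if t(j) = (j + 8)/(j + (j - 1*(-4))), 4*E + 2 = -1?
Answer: -2794/37 ≈ -75.514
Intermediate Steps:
E = -3/4 (E = -1/2 + (1/4)*(-1) = -1/2 - 1/4 = -3/4 ≈ -0.75000)
s(f) = -13/2 + f (s(f) = -2 + (f - 3/4*6) = -2 + (f - 9/2) = -2 + (-9/2 + f) = -13/2 + f)
t(j) = (8 + j)/(4 + 2*j) (t(j) = (8 + j)/(j + (j + 4)) = (8 + j)/(j + (4 + j)) = (8 + j)/(4 + 2*j))
s(-8) - 105*t(7*(-5*0 + 5)) = (-13/2 - 8) - 105*(8 + 7*(-5*0 + 5))/(2*(2 + 7*(-5*0 + 5))) = -29/2 - 105*(8 + 7*(0 + 5))/(2*(2 + 7*(0 + 5))) = -29/2 - 105*(8 + 7*5)/(2*(2 + 7*5)) = -29/2 - 105*(8 + 35)/(2*(2 + 35)) = -29/2 - 105*43/(2*37) = -29/2 - 105*43/74 = -29/2 - 4515/74 = -2794/37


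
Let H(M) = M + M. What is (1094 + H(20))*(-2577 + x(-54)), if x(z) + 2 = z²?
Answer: 382158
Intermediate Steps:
x(z) = -2 + z²
H(M) = 2*M
(1094 + H(20))*(-2577 + x(-54)) = (1094 + 2*20)*(-2577 + (-2 + (-54)²)) = (1094 + 40)*(-2577 + (-2 + 2916)) = 1134*(-2577 + 2914) = 1134*337 = 382158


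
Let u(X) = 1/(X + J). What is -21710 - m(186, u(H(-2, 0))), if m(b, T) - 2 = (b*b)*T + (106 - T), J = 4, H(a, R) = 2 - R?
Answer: -165503/6 ≈ -27584.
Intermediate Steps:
u(X) = 1/(4 + X) (u(X) = 1/(X + 4) = 1/(4 + X))
m(b, T) = 108 - T + T*b**2 (m(b, T) = 2 + ((b*b)*T + (106 - T)) = 2 + (b**2*T + (106 - T)) = 2 + (T*b**2 + (106 - T)) = 2 + (106 - T + T*b**2) = 108 - T + T*b**2)
-21710 - m(186, u(H(-2, 0))) = -21710 - (108 - 1/(4 + (2 - 1*0)) + 186**2/(4 + (2 - 1*0))) = -21710 - (108 - 1/(4 + (2 + 0)) + 34596/(4 + (2 + 0))) = -21710 - (108 - 1/(4 + 2) + 34596/(4 + 2)) = -21710 - (108 - 1/6 + 34596/6) = -21710 - (108 - 1*1/6 + (1/6)*34596) = -21710 - (108 - 1/6 + 5766) = -21710 - 1*35243/6 = -21710 - 35243/6 = -165503/6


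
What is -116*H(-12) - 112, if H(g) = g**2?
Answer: -16816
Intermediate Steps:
-116*H(-12) - 112 = -116*(-12)**2 - 112 = -116*144 - 112 = -16704 - 112 = -16816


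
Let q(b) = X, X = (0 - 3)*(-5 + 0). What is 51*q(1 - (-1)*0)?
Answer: 765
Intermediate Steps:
X = 15 (X = -3*(-5) = 15)
q(b) = 15
51*q(1 - (-1)*0) = 51*15 = 765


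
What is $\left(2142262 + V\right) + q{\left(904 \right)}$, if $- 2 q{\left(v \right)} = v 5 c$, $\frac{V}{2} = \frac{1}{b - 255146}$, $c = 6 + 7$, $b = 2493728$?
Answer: $\frac{2364929806663}{1119291} \approx 2.1129 \cdot 10^{6}$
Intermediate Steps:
$c = 13$
$V = \frac{1}{1119291}$ ($V = \frac{2}{2493728 - 255146} = \frac{2}{2238582} = 2 \cdot \frac{1}{2238582} = \frac{1}{1119291} \approx 8.9342 \cdot 10^{-7}$)
$q{\left(v \right)} = - \frac{65 v}{2}$ ($q{\left(v \right)} = - \frac{v 5 \cdot 13}{2} = - \frac{5 v 13}{2} = - \frac{65 v}{2}$)
$\left(2142262 + V\right) + q{\left(904 \right)} = \left(2142262 + \frac{1}{1119291}\right) - 29380 = \frac{2397814576243}{1119291} - 29380 = \frac{2364929806663}{1119291}$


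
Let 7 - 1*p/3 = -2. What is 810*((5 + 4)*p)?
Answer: 196830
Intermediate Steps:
p = 27 (p = 21 - 3*(-2) = 21 + 6 = 27)
810*((5 + 4)*p) = 810*((5 + 4)*27) = 810*(9*27) = 810*243 = 196830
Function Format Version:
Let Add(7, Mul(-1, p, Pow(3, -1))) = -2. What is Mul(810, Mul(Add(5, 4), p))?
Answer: 196830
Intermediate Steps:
p = 27 (p = Add(21, Mul(-3, -2)) = Add(21, 6) = 27)
Mul(810, Mul(Add(5, 4), p)) = Mul(810, Mul(Add(5, 4), 27)) = Mul(810, Mul(9, 27)) = Mul(810, 243) = 196830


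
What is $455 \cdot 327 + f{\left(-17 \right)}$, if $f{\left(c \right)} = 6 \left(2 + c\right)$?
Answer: $148695$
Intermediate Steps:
$f{\left(c \right)} = 12 + 6 c$
$455 \cdot 327 + f{\left(-17 \right)} = 455 \cdot 327 + \left(12 + 6 \left(-17\right)\right) = 148785 + \left(12 - 102\right) = 148785 - 90 = 148695$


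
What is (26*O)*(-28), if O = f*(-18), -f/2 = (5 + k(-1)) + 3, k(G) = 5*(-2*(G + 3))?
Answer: 314496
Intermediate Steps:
k(G) = -30 - 10*G (k(G) = 5*(-2*(3 + G)) = 5*(-6 - 2*G) = -30 - 10*G)
f = 24 (f = -2*((5 + (-30 - 10*(-1))) + 3) = -2*((5 + (-30 + 10)) + 3) = -2*((5 - 20) + 3) = -2*(-15 + 3) = -2*(-12) = 24)
O = -432 (O = 24*(-18) = -432)
(26*O)*(-28) = (26*(-432))*(-28) = -11232*(-28) = 314496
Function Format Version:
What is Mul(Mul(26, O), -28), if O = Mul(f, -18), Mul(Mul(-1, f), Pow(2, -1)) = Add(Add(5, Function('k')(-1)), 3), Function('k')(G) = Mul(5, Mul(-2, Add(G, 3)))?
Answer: 314496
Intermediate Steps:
Function('k')(G) = Add(-30, Mul(-10, G)) (Function('k')(G) = Mul(5, Mul(-2, Add(3, G))) = Mul(5, Add(-6, Mul(-2, G))) = Add(-30, Mul(-10, G)))
f = 24 (f = Mul(-2, Add(Add(5, Add(-30, Mul(-10, -1))), 3)) = Mul(-2, Add(Add(5, Add(-30, 10)), 3)) = Mul(-2, Add(Add(5, -20), 3)) = Mul(-2, Add(-15, 3)) = Mul(-2, -12) = 24)
O = -432 (O = Mul(24, -18) = -432)
Mul(Mul(26, O), -28) = Mul(Mul(26, -432), -28) = Mul(-11232, -28) = 314496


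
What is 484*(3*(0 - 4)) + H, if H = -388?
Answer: -6196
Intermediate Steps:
484*(3*(0 - 4)) + H = 484*(3*(0 - 4)) - 388 = 484*(3*(-4)) - 388 = 484*(-12) - 388 = -5808 - 388 = -6196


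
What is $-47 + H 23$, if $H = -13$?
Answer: $-346$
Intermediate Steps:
$-47 + H 23 = -47 - 299 = -346$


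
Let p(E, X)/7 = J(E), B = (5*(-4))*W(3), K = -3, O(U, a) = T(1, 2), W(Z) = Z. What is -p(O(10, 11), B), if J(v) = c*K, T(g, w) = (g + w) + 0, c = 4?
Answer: 84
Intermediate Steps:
T(g, w) = g + w
O(U, a) = 3 (O(U, a) = 1 + 2 = 3)
J(v) = -12 (J(v) = 4*(-3) = -12)
B = -60 (B = (5*(-4))*3 = -20*3 = -60)
p(E, X) = -84 (p(E, X) = 7*(-12) = -84)
-p(O(10, 11), B) = -1*(-84) = 84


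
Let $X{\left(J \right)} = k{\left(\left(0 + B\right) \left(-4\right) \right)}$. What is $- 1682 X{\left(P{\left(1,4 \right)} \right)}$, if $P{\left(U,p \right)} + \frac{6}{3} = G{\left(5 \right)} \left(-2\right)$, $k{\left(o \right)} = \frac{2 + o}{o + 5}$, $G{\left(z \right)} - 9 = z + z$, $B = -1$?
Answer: $- \frac{3364}{3} \approx -1121.3$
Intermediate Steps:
$G{\left(z \right)} = 9 + 2 z$ ($G{\left(z \right)} = 9 + \left(z + z\right) = 9 + 2 z$)
$k{\left(o \right)} = \frac{2 + o}{5 + o}$
$P{\left(U,p \right)} = -40$ ($P{\left(U,p \right)} = -2 + \left(9 + 2 \cdot 5\right) \left(-2\right) = -2 + \left(9 + 10\right) \left(-2\right) = -2 + 19 \left(-2\right) = -2 - 38 = -40$)
$X{\left(J \right)} = \frac{2}{3}$ ($X{\left(J \right)} = \frac{2 + \left(0 - 1\right) \left(-4\right)}{5 + \left(0 - 1\right) \left(-4\right)} = \frac{2 - -4}{5 - -4} = \frac{2 + 4}{5 + 4} = \frac{1}{9} \cdot 6 = \frac{2}{3}$)
$- 1682 X{\left(P{\left(1,4 \right)} \right)} = \left(-1682\right) \frac{2}{3} = - \frac{3364}{3}$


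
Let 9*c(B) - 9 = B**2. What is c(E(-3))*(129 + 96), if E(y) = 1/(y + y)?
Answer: 8125/36 ≈ 225.69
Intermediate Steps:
E(y) = 1/(2*y)
c(B) = 1 + B**2/9
c(E(-3))*(129 + 96) = (1 + ((1/2)/(-3))**2/9)*(129 + 96) = (1 + ((1/2)*(-1/3))**2/9)*225 = (1 + (-1/6)**2/9)*225 = (1 + (1/9)*(1/36))*225 = (1 + 1/324)*225 = (325/324)*225 = 8125/36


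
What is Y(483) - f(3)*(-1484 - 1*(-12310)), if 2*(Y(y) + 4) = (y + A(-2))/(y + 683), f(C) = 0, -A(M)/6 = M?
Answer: -803/212 ≈ -3.7877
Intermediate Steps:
A(M) = -6*M
Y(y) = -4 + (12 + y)/(2*(683 + y)) (Y(y) = -4 + ((y - 6*(-2))/(y + 683))/2 = -4 + ((y + 12)/(683 + y))/2 = -4 + ((12 + y)/(683 + y))/2 = -4 + (12 + y)/(2*(683 + y)))
Y(483) - f(3)*(-1484 - 1*(-12310)) = (-5452 - 7*483)/(2*(683 + 483)) - 0*(-1484 - 1*(-12310)) = (1/2)*(-5452 - 3381)/1166 - 0*(-1484 + 12310) = (1/2)*(1/1166)*(-8833) - 0*10826 = -803/212 - 1*0 = -803/212 + 0 = -803/212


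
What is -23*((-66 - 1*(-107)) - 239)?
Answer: 4554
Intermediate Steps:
-23*((-66 - 1*(-107)) - 239) = -23*((-66 + 107) - 239) = -23*(41 - 239) = -23*(-198) = 4554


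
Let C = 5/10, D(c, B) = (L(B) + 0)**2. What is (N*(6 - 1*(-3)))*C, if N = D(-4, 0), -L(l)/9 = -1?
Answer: 729/2 ≈ 364.50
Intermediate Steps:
L(l) = 9 (L(l) = -9*(-1) = 9)
D(c, B) = 81 (D(c, B) = (9 + 0)**2 = 9**2 = 81)
N = 81
C = 1/2 (C = 5*(1/10) = 1/2 ≈ 0.50000)
(N*(6 - 1*(-3)))*C = (81*(6 - 1*(-3)))*(1/2) = (81*(6 + 3))*(1/2) = (81*9)*(1/2) = 729*(1/2) = 729/2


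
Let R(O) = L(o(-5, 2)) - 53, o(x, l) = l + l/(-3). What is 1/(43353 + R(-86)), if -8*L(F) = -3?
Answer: 8/346403 ≈ 2.3095e-5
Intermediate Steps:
o(x, l) = 2*l/3 (o(x, l) = l + l*(-⅓) = l - l/3 = 2*l/3)
L(F) = 3/8 (L(F) = -⅛*(-3) = 3/8)
R(O) = -421/8 (R(O) = 3/8 - 53 = -421/8)
1/(43353 + R(-86)) = 1/(43353 - 421/8) = 1/(346403/8) = 8/346403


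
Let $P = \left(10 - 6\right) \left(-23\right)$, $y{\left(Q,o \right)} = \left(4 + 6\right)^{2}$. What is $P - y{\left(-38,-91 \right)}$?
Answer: $-192$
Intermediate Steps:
$y{\left(Q,o \right)} = 100$ ($y{\left(Q,o \right)} = 10^{2} = 100$)
$P = -92$ ($P = \left(10 - 6\right) \left(-23\right) = 4 \left(-23\right) = -92$)
$P - y{\left(-38,-91 \right)} = -92 - 100 = -192$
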